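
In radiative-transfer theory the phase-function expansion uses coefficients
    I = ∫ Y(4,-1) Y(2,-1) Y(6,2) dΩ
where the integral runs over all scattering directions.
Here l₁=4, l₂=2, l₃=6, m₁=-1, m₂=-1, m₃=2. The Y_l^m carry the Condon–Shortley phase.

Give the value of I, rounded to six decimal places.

m-sum 0 ✓  L=12 even ✓  2≤6≤6 ✓
Π(2lᵢ+1) = 9×5×13 = 585
triangle coeff Δ(4,2,6) = 1/6435
Σ_t [0,0]: t=0:+1/2304 = 1/2304
(3j)²=5/143 [(4 2 6; 0 0 0)], sign=+1
Σ_t [0,0]: t=0:+1/4320 = 1/4320
(3j)²=224/6435 [(4 2 6; -1 -1 2)], sign=+1
⇒ 4πI² = 1120/1573
I = (+1)√(1120/1573/(4π)) = 0.23803440

0.238034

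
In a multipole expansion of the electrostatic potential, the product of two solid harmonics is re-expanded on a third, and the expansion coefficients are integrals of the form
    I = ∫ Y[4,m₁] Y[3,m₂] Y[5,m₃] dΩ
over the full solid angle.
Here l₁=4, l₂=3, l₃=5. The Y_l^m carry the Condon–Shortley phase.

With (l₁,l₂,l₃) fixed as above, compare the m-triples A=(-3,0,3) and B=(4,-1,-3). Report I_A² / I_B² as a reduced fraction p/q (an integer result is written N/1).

3/8

Shared (l₁,l₂,l₃)=(4,3,5): N and (l;000)² cancel in I_A²/I_B².
A: Δ = 2!·6!·4!/13! = 1/180180; Racah Σ t=1..2: t=1:−1/2880 t=2:+1/1440 = 1/2880; ⇒ 3j(4 3 5; -3 0 3)² = 7/715, sgn +1
B: Δ = 2!·6!·4!/13! = 1/180180; Racah Σ t=0..0: t=0:+1/5760 = 1/5760; ⇒ 3j(4 3 5; 4 -1 -3)² = 56/2145, sgn +1
I_A²/I_B² = (7/715)/(56/2145) = 3/8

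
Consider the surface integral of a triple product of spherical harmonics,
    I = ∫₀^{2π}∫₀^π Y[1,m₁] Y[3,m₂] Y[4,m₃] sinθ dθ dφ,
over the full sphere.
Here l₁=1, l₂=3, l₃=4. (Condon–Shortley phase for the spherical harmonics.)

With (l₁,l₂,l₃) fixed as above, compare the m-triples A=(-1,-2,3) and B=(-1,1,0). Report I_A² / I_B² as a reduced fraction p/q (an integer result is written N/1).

7/2

l's match ⇒ only the (l;m) 3-j factors differ between A and B.
A: triangle coeff Δ(1,3,4) = 1/252; Σ_t [0,0]: t=0:+1/240 = 1/240; (3j)²=1/12 [(1 3 4; -1 -2 3)], sign=-1
B: triangle coeff Δ(1,3,4) = 1/252; Σ_t [0,0]: t=0:+1/96 = 1/96; (3j)²=1/42 [(1 3 4; -1 1 0)], sign=+1
I_A²/I_B² = (1/12)/(1/42) = 7/2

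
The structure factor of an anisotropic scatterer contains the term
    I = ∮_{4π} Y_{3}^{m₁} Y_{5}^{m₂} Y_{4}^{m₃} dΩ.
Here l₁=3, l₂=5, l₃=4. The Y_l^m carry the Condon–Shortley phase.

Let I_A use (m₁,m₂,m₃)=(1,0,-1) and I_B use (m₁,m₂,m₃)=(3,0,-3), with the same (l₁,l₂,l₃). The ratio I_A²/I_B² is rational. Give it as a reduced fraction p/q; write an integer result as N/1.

Same 3,5,4: normalisation and zero-m 3j drop out of the ratio.
A: Δ: 4! 2! 6! / 13! → 1/180180; sum: t=0:+1/5760 t=1:−1/288 t=2:+1/288 = 1/5760; 3j²(3 5 4; 1 0 -1) = Δ·Π!·Σ² = 1/12012  (sign -1)
B: Δ: 4! 2! 6! / 13! → 1/180180; sum: t=0:+1/5760 = 1/5760; 3j²(3 5 4; 3 0 -3) = Δ·Π!·Σ² = 5/572  (sign -1)
I_A²/I_B² = (1/12012)/(5/572) = 1/105

1/105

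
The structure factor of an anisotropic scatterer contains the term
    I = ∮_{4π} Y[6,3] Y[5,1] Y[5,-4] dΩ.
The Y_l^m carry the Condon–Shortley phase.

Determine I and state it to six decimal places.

-0.020582

Checks pass: Σm=0; 16 even; l₃=5∈[1,11].
(2·6+1)(2·5+1)(2·5+1) = 1573
Δ: 6! 6! 4! / 17! → 1/28588560
sum: t=1:−1/345600 t=2:+1/13824 t=3:−1/5184 t=4:+1/13824 t=5:−1/345600 = -7/129600
3j²(6 5 5; 0 0 0) = Δ·Π!·Σ² = 80/7293  (sign +1)
sum: t=2:+1/138240 t=3:−1/155520 = 1/1244160
3j²(6 5 5; 3 1 -4) = Δ·Π!·Σ² = 3/9724  (sign -1)
combine: 4πI² = 1573·80/7293·3/9724 = 20/3757
take √, sign -1: I = -0.02058209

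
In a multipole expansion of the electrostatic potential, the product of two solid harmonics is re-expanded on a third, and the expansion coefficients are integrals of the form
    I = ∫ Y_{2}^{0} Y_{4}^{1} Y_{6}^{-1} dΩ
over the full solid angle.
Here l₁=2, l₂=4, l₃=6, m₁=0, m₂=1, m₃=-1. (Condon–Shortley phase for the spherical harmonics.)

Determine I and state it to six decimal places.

m-sum 0 ✓  L=12 even ✓  2≤6≤6 ✓
Π(2lᵢ+1) = 5×9×13 = 585
triangle coeff Δ(2,4,6) = 1/6435
Σ_t [0,0]: t=0:+1/2304 = 1/2304
(3j)²=5/143 [(2 4 6; 0 0 0)], sign=+1
Σ_t [0,0]: t=0:+1/2880 = 1/2880
(3j)²=14/429 [(2 4 6; 0 1 -1)], sign=-1
⇒ 4πI² = 1050/1573
I = (-1)√(1050/1573/(4π)) = -0.23047581

-0.230476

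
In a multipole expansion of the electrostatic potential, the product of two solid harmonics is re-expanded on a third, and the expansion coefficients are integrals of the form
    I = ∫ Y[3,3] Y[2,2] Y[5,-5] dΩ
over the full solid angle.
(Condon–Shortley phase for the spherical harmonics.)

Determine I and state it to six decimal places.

Rules hold: Σm=0, L=10 even, 1≤5≤5.
N = 7·5·11 = 385
Δ = 0!·6!·4!/11! = 1/2310
Racah Σ t=0..0: t=0:+1/144 = 1/144
⇒ 3j(3 2 5; 0 0 0)² = 10/231, sgn -1
Racah Σ t=0..0: t=0:+1/17280 = 1/17280
⇒ 3j(3 2 5; 3 2 -5)² = 1/11, sgn +1
4πI² = N·(3j₀)²·(3jₘ)² = 50/33
I = -1·√(1.51515/4π) = -0.34723469

-0.347235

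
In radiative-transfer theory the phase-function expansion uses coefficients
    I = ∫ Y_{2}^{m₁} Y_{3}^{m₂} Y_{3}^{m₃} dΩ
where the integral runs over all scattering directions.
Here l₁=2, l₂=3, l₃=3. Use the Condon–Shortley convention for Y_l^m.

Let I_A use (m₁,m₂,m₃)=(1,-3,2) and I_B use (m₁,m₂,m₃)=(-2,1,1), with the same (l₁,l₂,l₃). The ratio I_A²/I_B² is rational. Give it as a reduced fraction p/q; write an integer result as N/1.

Shared (l₁,l₂,l₃)=(2,3,3): N and (l;000)² cancel in I_A²/I_B².
A: Δ = 2!·2!·4!/9! = 1/3780; Racah Σ t=0..0: t=0:+1/48 = 1/48; ⇒ 3j(2 3 3; 1 -3 2)² = 5/84, sgn -1
B: Δ = 2!·2!·4!/9! = 1/3780; Racah Σ t=2..2: t=2:+1/16 = 1/16; ⇒ 3j(2 3 3; -2 1 1)² = 2/35, sgn +1
I_A²/I_B² = (5/84)/(2/35) = 25/24

25/24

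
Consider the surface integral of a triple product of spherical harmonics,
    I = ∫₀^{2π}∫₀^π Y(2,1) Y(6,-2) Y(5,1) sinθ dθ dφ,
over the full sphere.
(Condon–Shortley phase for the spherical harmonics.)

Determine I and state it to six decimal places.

0.000000

l₁+l₂+l₃=13 is odd: 3j(l;000)=0 ⇒ I=0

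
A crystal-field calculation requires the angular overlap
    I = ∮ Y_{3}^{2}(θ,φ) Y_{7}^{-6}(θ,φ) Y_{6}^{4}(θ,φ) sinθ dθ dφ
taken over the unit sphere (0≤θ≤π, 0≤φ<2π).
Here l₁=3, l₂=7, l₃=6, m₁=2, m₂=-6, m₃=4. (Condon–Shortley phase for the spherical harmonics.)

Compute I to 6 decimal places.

0.183421

Rules hold: Σm=0, L=16 even, 4≤6≤10.
N = 7·15·13 = 1365
Δ = 4!·2!·10!/17! = 1/2042040
Racah Σ t=1..3: t=1:−1/207360 t=2:+1/57600 t=3:−1/207360 = 1/129600
⇒ 3j(3 7 6; 0 0 0)² = 168/12155, sgn +1
Racah Σ t=0..1: t=0:+1/8709120 t=1:−1/43545600 = 1/10886400
⇒ 3j(3 7 6; 2 -6 4)² = 8/357, sgn +1
4πI² = N·(3j₀)²·(3jₘ)² = 1344/3179
I = +1·√(0.422774/4π) = 0.18342116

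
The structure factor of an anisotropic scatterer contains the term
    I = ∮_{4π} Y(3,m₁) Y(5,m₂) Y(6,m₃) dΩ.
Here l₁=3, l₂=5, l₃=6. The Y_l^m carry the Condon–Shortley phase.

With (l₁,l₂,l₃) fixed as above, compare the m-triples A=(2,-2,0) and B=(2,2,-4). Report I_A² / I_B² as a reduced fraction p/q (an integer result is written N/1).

l's match ⇒ only the (l;m) 3-j factors differ between A and B.
A: triangle coeff Δ(3,5,6) = 1/675675; Σ_t [0,1]: t=0:+1/8640 t=1:−1/34560 = 1/11520; (3j)²=3/143 [(3 5 6; 2 -2 0)], sign=+1
B: triangle coeff Δ(3,5,6) = 1/675675; Σ_t [0,1]: t=0:+1/60480 t=1:−1/34560 = -1/80640; (3j)²=6/1001 [(3 5 6; 2 2 -4)], sign=-1
I_A²/I_B² = (3/143)/(6/1001) = 7/2

7/2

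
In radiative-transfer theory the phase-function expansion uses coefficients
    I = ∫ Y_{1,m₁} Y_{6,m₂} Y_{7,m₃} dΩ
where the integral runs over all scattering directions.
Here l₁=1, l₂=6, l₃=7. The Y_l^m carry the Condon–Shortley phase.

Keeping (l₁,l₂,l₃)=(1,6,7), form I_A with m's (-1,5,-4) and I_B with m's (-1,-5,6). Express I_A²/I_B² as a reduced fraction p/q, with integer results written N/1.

Same 1,6,7: normalisation and zero-m 3j drop out of the ratio.
A: Δ: 0! 2! 12! / 15! → 1/1365; sum: t=0:+1/79833600 = 1/79833600; 3j²(1 6 7; -1 5 -4) = Δ·Π!·Σ² = 1/455  (sign -1)
B: Δ: 0! 2! 12! / 15! → 1/1365; sum: t=0:+1/79833600 = 1/79833600; 3j²(1 6 7; -1 -5 6) = Δ·Π!·Σ² = 2/35  (sign -1)
I_A²/I_B² = (1/455)/(2/35) = 1/26

1/26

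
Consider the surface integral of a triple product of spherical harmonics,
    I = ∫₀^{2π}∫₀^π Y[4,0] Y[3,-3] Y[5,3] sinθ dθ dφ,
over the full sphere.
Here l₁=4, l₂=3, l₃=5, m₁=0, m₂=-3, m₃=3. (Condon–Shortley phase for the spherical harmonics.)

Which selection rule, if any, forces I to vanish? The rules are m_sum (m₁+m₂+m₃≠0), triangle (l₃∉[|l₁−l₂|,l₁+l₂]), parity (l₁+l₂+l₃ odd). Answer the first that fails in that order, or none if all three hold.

azimuthal sum: 0 − 3 + 3 = 0  ✓
1 ≤ 5 ≤ 7 (triangle on l)  ✓
L = 4 + 3 + 5 = 12 (even)  ✓

none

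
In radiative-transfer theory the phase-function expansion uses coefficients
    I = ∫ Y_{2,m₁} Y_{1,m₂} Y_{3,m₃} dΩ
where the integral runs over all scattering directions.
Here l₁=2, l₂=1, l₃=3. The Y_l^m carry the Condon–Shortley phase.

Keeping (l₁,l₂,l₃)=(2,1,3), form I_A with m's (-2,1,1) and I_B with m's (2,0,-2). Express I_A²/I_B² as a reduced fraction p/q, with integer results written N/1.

Shared (l₁,l₂,l₃)=(2,1,3): N and (l;000)² cancel in I_A²/I_B².
A: Δ = 0!·4!·2!/7! = 1/105; Racah Σ t=0..0: t=0:+1/48 = 1/48; ⇒ 3j(2 1 3; -2 1 1)² = 1/105, sgn +1
B: Δ = 0!·4!·2!/7! = 1/105; Racah Σ t=0..0: t=0:+1/24 = 1/24; ⇒ 3j(2 1 3; 2 0 -2)² = 1/21, sgn -1
I_A²/I_B² = (1/105)/(1/21) = 1/5

1/5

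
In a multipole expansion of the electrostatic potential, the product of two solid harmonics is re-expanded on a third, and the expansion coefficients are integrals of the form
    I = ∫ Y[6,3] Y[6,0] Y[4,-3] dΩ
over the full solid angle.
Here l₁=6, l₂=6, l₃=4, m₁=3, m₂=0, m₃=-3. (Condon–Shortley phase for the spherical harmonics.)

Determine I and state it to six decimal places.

0.109740

Rules hold: Σm=0, L=16 even, 0≤4≤12.
N = 13·13·9 = 1521
Δ = 8!·4!·4!/17! = 1/15315300
Racah Σ t=2..6: t=2:+1/829440 t=3:−1/25920 t=4:+1/9216 t=5:−1/25920 t=6:+1/829440 = 7/207360
⇒ 3j(6 6 4; 0 0 0)² = 28/2431, sgn +1
Racah Σ t=2..3: t=2:+1/207360 t=3:−1/103680 = -1/207360
⇒ 3j(6 6 4; 3 0 -3)² = 21/2431, sgn +1
4πI² = N·(3j₀)²·(3jₘ)² = 5292/34969
I = +1·√(0.151334/4π) = 0.10973960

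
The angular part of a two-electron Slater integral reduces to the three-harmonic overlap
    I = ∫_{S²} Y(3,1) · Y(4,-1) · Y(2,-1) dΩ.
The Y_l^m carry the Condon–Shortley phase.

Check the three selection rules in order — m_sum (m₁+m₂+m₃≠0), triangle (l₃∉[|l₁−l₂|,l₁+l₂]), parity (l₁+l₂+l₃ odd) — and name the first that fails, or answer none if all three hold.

m_sum

azimuthal sum: 1 − 1 − 1 = -1  ✗
1 ≤ 2 ≤ 7 (triangle on l)
L = 3 + 4 + 2 = 9 (odd)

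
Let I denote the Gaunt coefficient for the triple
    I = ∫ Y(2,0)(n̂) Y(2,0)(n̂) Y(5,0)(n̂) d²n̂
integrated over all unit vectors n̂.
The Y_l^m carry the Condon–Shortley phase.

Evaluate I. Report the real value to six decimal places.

triangle: need 0≤l₃≤4, have 5; I=0

0.000000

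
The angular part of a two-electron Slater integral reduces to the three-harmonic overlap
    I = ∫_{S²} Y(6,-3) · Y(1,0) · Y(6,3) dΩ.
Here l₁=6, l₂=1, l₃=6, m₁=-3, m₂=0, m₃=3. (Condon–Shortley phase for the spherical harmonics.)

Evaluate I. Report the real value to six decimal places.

l₁+l₂+l₃=13 is odd: 3j(l;000)=0 ⇒ I=0

0.000000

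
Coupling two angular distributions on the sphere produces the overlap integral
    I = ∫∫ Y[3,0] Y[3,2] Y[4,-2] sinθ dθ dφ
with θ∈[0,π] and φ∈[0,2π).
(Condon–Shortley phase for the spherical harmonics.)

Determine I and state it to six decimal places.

Rules hold: Σm=0, L=10 even, 0≤4≤6.
N = 7·7·9 = 441
Δ = 2!·4!·4!/11! = 1/34650
Racah Σ t=0..2: t=0:+1/72 t=1:−1/16 t=2:+1/72 = -5/144
⇒ 3j(3 3 4; 0 0 0)² = 2/77, sgn -1
Racah Σ t=1..2: t=1:−1/96 t=2:+1/72 = 1/288
⇒ 3j(3 3 4; 0 2 -2)² = 1/462, sgn +1
4πI² = N·(3j₀)²·(3jₘ)² = 3/121
I = -1·√(0.0247934/4π) = -0.04441841

-0.044418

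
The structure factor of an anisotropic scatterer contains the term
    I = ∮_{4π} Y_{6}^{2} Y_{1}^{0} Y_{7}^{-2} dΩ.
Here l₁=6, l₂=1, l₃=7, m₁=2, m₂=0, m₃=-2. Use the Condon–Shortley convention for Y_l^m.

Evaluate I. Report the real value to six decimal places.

0.234717

Checks pass: Σm=0; 14 even; l₃=7∈[5,7].
(2·6+1)(2·1+1)(2·7+1) = 585
Δ: 0! 12! 2! / 15! → 1/1365
sum: t=0:+1/518400 = 1/518400
3j²(6 1 7; 0 0 0) = Δ·Π!·Σ² = 7/195  (sign -1)
sum: t=0:+1/967680 = 1/967680
3j²(6 1 7; 2 0 -2) = Δ·Π!·Σ² = 3/91  (sign -1)
combine: 4πI² = 585·7/195·3/91 = 9/13
take √, sign +1: I = 0.23471705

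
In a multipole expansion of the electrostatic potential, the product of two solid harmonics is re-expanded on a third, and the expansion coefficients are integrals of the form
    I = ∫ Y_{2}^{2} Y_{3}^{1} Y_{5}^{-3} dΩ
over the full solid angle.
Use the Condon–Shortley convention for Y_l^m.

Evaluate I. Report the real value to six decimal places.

Checks pass: Σm=0; 10 even; l₃=5∈[1,5].
(2·2+1)(2·3+1)(2·5+1) = 385
Δ: 0! 4! 6! / 11! → 1/2310
sum: t=0:+1/144 = 1/144
3j²(2 3 5; 0 0 0) = Δ·Π!·Σ² = 10/231  (sign -1)
sum: t=0:+1/1152 = 1/1152
3j²(2 3 5; 2 1 -3) = Δ·Π!·Σ² = 1/33  (sign +1)
combine: 4πI² = 385·10/231·1/33 = 50/99
take √, sign -1: I = -0.20047604

-0.200476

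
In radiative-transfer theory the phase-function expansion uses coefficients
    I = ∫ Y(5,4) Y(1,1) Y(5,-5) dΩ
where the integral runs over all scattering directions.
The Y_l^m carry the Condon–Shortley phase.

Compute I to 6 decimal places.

0.000000

l₁+l₂+l₃=11 is odd: 3j(l;000)=0 ⇒ I=0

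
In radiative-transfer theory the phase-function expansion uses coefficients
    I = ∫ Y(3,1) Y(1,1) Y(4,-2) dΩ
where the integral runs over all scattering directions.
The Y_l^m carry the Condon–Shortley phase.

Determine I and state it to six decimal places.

Checks pass: Σm=0; 8 even; l₃=4∈[2,4].
(2·3+1)(2·1+1)(2·4+1) = 189
Δ: 0! 6! 2! / 9! → 1/252
sum: t=0:+1/36 = 1/36
3j²(3 1 4; 0 0 0) = Δ·Π!·Σ² = 4/63  (sign +1)
sum: t=0:+1/96 = 1/96
3j²(3 1 4; 1 1 -2) = Δ·Π!·Σ² = 5/84  (sign +1)
combine: 4πI² = 189·4/63·5/84 = 5/7
take √, sign +1: I = 0.23841361

0.238414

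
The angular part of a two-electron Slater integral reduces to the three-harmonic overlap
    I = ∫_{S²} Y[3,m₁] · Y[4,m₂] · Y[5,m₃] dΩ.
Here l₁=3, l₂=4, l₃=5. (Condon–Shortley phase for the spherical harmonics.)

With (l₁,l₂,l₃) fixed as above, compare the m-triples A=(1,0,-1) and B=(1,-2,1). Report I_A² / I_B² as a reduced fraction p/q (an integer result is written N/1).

1210/1849

Shared (l₁,l₂,l₃)=(3,4,5): N and (l;000)² cancel in I_A²/I_B².
A: Δ = 2!·4!·6!/13! = 1/180180; Racah Σ t=0..2: t=0:+1/384 t=1:−1/216 t=2:+1/2304 = -11/6912; ⇒ 3j(3 4 5; 1 0 -1)² = 11/1638, sgn -1
B: Δ = 2!·4!·6!/13! = 1/180180; Racah Σ t=0..2: t=0:+1/384 t=1:−1/720 t=2:+1/34560 = 43/34560; ⇒ 3j(3 4 5; 1 -2 1)² = 1849/180180, sgn +1
I_A²/I_B² = (11/1638)/(1849/180180) = 1210/1849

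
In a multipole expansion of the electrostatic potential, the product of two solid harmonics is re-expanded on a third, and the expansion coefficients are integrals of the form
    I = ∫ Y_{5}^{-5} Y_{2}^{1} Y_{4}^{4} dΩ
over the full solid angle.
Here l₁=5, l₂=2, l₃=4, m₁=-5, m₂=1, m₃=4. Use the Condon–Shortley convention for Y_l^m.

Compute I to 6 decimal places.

Σlᵢ=11 odd — θ-integrand is odd under cosθ→−cosθ; I=0

0.000000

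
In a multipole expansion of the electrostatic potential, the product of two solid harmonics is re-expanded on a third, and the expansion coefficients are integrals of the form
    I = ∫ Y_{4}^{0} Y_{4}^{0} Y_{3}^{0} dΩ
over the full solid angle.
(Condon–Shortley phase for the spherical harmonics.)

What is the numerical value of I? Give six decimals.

0.000000

Σlᵢ=11 odd — θ-integrand is odd under cosθ→−cosθ; I=0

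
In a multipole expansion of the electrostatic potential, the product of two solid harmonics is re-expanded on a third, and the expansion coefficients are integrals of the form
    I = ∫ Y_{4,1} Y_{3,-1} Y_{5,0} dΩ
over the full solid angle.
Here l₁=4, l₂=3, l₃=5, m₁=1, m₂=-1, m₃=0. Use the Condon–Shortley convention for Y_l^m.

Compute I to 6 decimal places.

Rules hold: Σm=0, L=12 even, 1≤5≤7.
N = 9·7·11 = 693
Δ = 2!·6!·4!/13! = 1/180180
Racah Σ t=0..2: t=0:+1/576 t=1:−1/144 t=2:+1/576 = -1/288
⇒ 3j(4 3 5; 0 0 0)² = 20/1001, sgn +1
Racah Σ t=0..2: t=0:+1/288 t=1:−1/288 t=2:+1/5760 = 1/5760
⇒ 3j(4 3 5; 1 -1 0)² = 1/12012, sgn -1
4πI² = N·(3j₀)²·(3jₘ)² = 15/13013
I = -1·√(0.00115269/4π) = -0.00957750

-0.009577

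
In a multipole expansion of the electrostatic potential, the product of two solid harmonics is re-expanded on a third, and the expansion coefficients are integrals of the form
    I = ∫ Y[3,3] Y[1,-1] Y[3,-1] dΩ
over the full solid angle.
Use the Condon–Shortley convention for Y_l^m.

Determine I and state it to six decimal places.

Σmᵢ = 1 ≠ 0, so the φ-integral vanishes; I = 0

0.000000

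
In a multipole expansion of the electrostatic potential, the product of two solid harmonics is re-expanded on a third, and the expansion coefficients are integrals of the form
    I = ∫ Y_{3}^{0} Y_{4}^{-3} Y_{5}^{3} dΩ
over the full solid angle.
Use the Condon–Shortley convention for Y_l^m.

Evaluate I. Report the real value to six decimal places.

Rules hold: Σm=0, L=12 even, 1≤5≤7.
N = 7·9·11 = 693
Δ = 2!·4!·6!/13! = 1/180180
Racah Σ t=0..2: t=0:+1/576 t=1:−1/144 t=2:+1/576 = -1/288
⇒ 3j(3 4 5; 0 0 0)² = 20/1001, sgn +1
Racah Σ t=0..1: t=0:+1/1440 t=1:−1/2880 = 1/2880
⇒ 3j(3 4 5; 0 -3 3)² = 7/715, sgn +1
4πI² = N·(3j₀)²·(3jₘ)² = 252/1859
I = +1·√(0.135557/4π) = 0.10386175

0.103862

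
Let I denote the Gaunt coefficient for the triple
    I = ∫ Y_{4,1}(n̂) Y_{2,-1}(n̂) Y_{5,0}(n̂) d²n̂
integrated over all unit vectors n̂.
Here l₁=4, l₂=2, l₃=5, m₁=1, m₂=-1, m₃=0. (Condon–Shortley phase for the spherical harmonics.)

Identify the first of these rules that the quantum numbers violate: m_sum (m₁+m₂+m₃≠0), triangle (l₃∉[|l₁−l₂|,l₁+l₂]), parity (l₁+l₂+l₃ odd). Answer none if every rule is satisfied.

parity

Σmᵢ = 0  ✓
l₃∈[|l₁−l₂|,l₁+l₂]=[2,6], have l₃=5  ✓
Σlᵢ = 11 ⇒ odd  ✗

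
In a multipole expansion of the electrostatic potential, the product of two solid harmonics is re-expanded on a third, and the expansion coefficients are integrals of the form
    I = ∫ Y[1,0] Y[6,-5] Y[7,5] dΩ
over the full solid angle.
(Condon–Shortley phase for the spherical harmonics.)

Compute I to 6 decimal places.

-0.171413

m-sum 0 ✓  L=14 even ✓  5≤7≤7 ✓
Π(2lᵢ+1) = 3×13×15 = 585
triangle coeff Δ(1,6,7) = 1/1365
Σ_t [0,0]: t=0:+1/518400 = 1/518400
(3j)²=7/195 [(1 6 7; 0 0 0)], sign=-1
Σ_t [0,0]: t=0:+1/39916800 = 1/39916800
(3j)²=8/455 [(1 6 7; 0 -5 5)], sign=+1
⇒ 4πI² = 24/65
I = (-1)√(24/65/(4π)) = -0.17141310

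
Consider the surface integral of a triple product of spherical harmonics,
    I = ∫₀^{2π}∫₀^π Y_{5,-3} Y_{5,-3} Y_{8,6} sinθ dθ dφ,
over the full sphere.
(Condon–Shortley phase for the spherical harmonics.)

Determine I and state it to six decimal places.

Checks pass: Σm=0; 18 even; l₃=8∈[0,10].
(2·5+1)(2·5+1)(2·8+1) = 2057
Δ: 2! 8! 8! / 19! → 1/37413090
sum: t=0:+1/1036800 t=1:−1/331776 t=2:+1/1036800 = -1/921600
3j²(5 5 8; 0 0 0) = Δ·Π!·Σ² = 490/46189  (sign -1)
sum: t=0:+1/116121600 t=1:−1/25401600 t=2:+1/116121600 = -1/45158400
3j²(5 5 8; -3 -3 6) = Δ·Π!·Σ² = 24/1615  (sign -1)
combine: 4πI² = 2057·490/46189·24/1615 = 25872/79781
take √, sign +1: I = 0.16064245

0.160642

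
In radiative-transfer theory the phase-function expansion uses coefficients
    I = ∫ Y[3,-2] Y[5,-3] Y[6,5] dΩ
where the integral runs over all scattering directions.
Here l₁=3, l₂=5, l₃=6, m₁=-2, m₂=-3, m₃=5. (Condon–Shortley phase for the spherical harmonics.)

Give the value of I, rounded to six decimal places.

-0.169016

Rules hold: Σm=0, L=14 even, 2≤6≤8.
N = 7·11·13 = 1001
Δ = 2!·4!·8!/15! = 1/675675
Racah Σ t=0..2: t=0:+1/8640 t=1:−1/2304 t=2:+1/8640 = -7/34560
⇒ 3j(3 5 6; 0 0 0)² = 7/429, sgn -1
Racah Σ t=1..2: t=1:−1/120960 t=2:+1/483840 = -1/161280
⇒ 3j(3 5 6; -2 -3 5)² = 2/91, sgn +1
4πI² = N·(3j₀)²·(3jₘ)² = 14/39
I = -1·√(0.358974/4π) = -0.16901560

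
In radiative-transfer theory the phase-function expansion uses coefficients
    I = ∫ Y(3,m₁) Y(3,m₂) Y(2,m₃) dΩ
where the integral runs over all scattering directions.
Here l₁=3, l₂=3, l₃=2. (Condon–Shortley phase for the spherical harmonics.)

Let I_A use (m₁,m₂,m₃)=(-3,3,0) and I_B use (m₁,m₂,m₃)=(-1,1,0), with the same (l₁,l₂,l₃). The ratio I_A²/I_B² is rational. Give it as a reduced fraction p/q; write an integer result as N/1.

Same 3,3,2: normalisation and zero-m 3j drop out of the ratio.
A: Δ: 4! 2! 2! / 9! → 1/3780; sum: t=4:+1/96 = 1/96; 3j²(3 3 2; -3 3 0) = Δ·Π!·Σ² = 5/84  (sign +1)
B: Δ: 4! 2! 2! / 9! → 1/3780; sum: t=2:+1/16 t=3:−1/6 t=4:+1/96 = -3/32; 3j²(3 3 2; -1 1 0) = Δ·Π!·Σ² = 3/140  (sign -1)
I_A²/I_B² = (5/84)/(3/140) = 25/9

25/9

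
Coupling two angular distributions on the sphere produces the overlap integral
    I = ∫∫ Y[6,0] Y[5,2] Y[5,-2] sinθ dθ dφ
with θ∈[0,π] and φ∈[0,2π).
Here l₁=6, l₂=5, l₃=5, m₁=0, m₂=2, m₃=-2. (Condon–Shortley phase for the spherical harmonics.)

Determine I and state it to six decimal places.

-0.110455

Rules hold: Σm=0, L=16 even, 1≤5≤11.
N = 13·11·11 = 1573
Δ = 6!·6!·4!/17! = 1/28588560
Racah Σ t=1..5: t=1:−1/345600 t=2:+1/13824 t=3:−1/5184 t=4:+1/13824 t=5:−1/345600 = -7/129600
⇒ 3j(6 5 5; 0 0 0)² = 80/7293, sgn +1
Racah Σ t=3..6: t=3:−1/31104 t=4:+1/13824 t=5:−1/57600 t=6:+1/3110400 = 1/43200
⇒ 3j(6 5 5; 0 2 -2)² = 108/12155, sgn -1
4πI² = N·(3j₀)²·(3jₘ)² = 576/3757
I = -1·√(0.153314/4π) = -0.11045508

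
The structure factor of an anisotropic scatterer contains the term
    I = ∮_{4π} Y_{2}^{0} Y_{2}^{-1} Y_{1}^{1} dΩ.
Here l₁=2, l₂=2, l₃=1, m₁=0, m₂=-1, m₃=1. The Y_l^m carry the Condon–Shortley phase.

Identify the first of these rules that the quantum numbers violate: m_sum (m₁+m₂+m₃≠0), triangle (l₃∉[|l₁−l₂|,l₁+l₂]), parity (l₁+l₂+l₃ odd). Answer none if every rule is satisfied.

parity

m₁+m₂+m₃ = 0 − 1 + 1 = 0  ✓
triangle: |2−2|=0 ≤ l₃=1 ≤ 2+2=4  ✓
parity: l₁+l₂+l₃ = 5 is odd  ✗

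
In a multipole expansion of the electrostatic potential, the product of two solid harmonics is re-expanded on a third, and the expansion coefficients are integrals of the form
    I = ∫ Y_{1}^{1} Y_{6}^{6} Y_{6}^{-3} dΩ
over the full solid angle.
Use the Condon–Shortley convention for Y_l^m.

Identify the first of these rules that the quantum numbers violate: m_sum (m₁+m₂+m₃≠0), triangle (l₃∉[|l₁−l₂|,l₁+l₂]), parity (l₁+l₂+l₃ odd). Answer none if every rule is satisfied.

m_sum

azimuthal sum: 1 + 6 − 3 = 4  ✗
5 ≤ 6 ≤ 7 (triangle on l)
L = 1 + 6 + 6 = 13 (odd)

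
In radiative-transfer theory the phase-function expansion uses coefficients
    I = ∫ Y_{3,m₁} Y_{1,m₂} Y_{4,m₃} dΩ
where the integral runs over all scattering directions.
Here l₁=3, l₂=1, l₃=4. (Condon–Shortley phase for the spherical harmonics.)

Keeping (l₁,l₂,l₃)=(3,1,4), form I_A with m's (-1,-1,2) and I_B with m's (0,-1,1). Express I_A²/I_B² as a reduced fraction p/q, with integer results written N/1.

Same 3,1,4: normalisation and zero-m 3j drop out of the ratio.
A: Δ: 0! 6! 2! / 9! → 1/252; sum: t=0:+1/96 = 1/96; 3j²(3 1 4; -1 -1 2) = Δ·Π!·Σ² = 5/84  (sign +1)
B: Δ: 0! 6! 2! / 9! → 1/252; sum: t=0:+1/72 = 1/72; 3j²(3 1 4; 0 -1 1) = Δ·Π!·Σ² = 5/126  (sign -1)
I_A²/I_B² = (5/84)/(5/126) = 3/2

3/2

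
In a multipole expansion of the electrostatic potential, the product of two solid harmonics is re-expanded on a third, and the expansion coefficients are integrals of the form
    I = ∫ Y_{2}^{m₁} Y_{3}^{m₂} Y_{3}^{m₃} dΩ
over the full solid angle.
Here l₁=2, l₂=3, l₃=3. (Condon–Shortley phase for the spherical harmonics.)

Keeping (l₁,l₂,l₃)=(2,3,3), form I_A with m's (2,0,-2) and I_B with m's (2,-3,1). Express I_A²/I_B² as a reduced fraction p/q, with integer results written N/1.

2/1

Same 2,3,3: normalisation and zero-m 3j drop out of the ratio.
A: Δ: 2! 2! 4! / 9! → 1/3780; sum: t=0:+1/24 = 1/24; 3j²(2 3 3; 2 0 -2) = Δ·Π!·Σ² = 1/21  (sign -1)
B: Δ: 2! 2! 4! / 9! → 1/3780; sum: t=0:+1/96 = 1/96; 3j²(2 3 3; 2 -3 1) = Δ·Π!·Σ² = 1/42  (sign +1)
I_A²/I_B² = (1/21)/(1/42) = 2/1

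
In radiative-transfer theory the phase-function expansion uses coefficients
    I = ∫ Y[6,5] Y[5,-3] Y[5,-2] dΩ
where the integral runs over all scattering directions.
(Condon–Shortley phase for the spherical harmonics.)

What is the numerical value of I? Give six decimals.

m-sum 0 ✓  L=16 even ✓  1≤5≤11 ✓
Π(2lᵢ+1) = 13×11×11 = 1573
triangle coeff Δ(6,5,5) = 1/28588560
Σ_t [1,5]: t=1:−1/345600 t=2:+1/13824 t=3:−1/5184 t=4:+1/13824 t=5:−1/345600 = -7/129600
(3j)²=80/7293 [(6 5 5; 0 0 0)], sign=+1
Σ_t [0,1]: t=0:+1/345600 t=1:−1/518400 = 1/1036800
(3j)²=7/2210 [(6 5 5; 5 -3 -2)], sign=-1
⇒ 4πI² = 616/11271
I = (-1)√(616/11271/(4π)) = -0.06594839

-0.065948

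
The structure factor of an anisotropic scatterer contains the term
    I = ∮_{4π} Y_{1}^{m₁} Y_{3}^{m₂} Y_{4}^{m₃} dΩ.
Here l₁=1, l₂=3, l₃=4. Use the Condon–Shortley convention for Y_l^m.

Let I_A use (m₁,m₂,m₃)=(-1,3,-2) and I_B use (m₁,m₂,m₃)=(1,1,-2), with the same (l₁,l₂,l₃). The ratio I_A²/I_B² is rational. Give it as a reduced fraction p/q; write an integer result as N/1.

1/15

Same 1,3,4: normalisation and zero-m 3j drop out of the ratio.
A: Δ: 0! 2! 6! / 9! → 1/252; sum: t=0:+1/1440 = 1/1440; 3j²(1 3 4; -1 3 -2) = Δ·Π!·Σ² = 1/252  (sign +1)
B: Δ: 0! 2! 6! / 9! → 1/252; sum: t=0:+1/96 = 1/96; 3j²(1 3 4; 1 1 -2) = Δ·Π!·Σ² = 5/84  (sign +1)
I_A²/I_B² = (1/252)/(5/84) = 1/15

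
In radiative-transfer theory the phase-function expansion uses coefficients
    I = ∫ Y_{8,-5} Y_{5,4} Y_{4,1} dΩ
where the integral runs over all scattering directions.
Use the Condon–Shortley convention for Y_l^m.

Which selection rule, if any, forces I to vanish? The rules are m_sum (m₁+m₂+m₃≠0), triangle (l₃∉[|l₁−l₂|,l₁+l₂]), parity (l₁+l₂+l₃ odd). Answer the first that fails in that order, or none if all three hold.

Σmᵢ = 0  ✓
l₃∈[|l₁−l₂|,l₁+l₂]=[3,13], have l₃=4  ✓
Σlᵢ = 17 ⇒ odd  ✗

parity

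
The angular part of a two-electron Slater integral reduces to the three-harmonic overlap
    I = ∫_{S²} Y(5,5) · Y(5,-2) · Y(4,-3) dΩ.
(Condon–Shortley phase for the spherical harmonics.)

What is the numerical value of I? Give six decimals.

Rules hold: Σm=0, L=14 even, 0≤4≤10.
N = 11·11·9 = 1089
Δ = 6!·4!·4!/15! = 1/3153150
Racah Σ t=1..5: t=1:−1/69120 t=2:+1/1728 t=3:−1/576 t=4:+1/1728 t=5:−1/69120 = -7/11520
⇒ 3j(5 5 4; 0 0 0)² = 2/143, sgn -1
Racah Σ t=0..0: t=0:+1/103680 = 1/103680
⇒ 3j(5 5 4; 5 -2 -3)² = 7/429, sgn -1
4πI² = N·(3j₀)²·(3jₘ)² = 42/169
I = +1·√(0.248521/4π) = 0.14062948

0.140629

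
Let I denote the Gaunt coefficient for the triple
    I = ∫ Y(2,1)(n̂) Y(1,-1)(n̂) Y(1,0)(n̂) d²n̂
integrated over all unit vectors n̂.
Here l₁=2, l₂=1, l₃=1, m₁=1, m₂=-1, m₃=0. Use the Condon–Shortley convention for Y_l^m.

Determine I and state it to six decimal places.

Checks pass: Σm=0; 4 even; l₃=1∈[1,3].
(2·2+1)(2·1+1)(2·1+1) = 45
Δ: 2! 2! 0! / 5! → 1/30
sum: t=1:−1/1 = -1/1
3j²(2 1 1; 0 0 0) = Δ·Π!·Σ² = 2/15  (sign +1)
sum: t=0:+1/2 = 1/2
3j²(2 1 1; 1 -1 0) = Δ·Π!·Σ² = 1/10  (sign -1)
combine: 4πI² = 45·2/15·1/10 = 3/5
take √, sign -1: I = -0.21850969

-0.218510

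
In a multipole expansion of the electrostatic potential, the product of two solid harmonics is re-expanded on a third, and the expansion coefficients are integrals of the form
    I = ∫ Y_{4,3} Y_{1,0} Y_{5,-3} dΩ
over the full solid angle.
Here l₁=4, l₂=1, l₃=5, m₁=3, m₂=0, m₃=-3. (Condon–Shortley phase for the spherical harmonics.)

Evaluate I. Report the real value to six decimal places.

-0.196426

Rules hold: Σm=0, L=10 even, 3≤5≤5.
N = 9·3·11 = 297
Δ = 0!·8!·2!/11! = 1/495
Racah Σ t=0..0: t=0:+1/576 = 1/576
⇒ 3j(4 1 5; 0 0 0)² = 5/99, sgn -1
Racah Σ t=0..0: t=0:+1/5040 = 1/5040
⇒ 3j(4 1 5; 3 0 -3)² = 16/495, sgn +1
4πI² = N·(3j₀)²·(3jₘ)² = 16/33
I = -1·√(0.484848/4π) = -0.19642560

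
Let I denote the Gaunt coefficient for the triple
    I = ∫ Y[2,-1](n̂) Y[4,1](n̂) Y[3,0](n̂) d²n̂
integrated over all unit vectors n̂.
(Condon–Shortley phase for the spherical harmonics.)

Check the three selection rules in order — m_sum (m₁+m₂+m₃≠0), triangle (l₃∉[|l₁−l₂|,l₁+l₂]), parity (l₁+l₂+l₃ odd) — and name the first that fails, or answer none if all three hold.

Σmᵢ = 0  ✓
l₃∈[|l₁−l₂|,l₁+l₂]=[2,6], have l₃=3  ✓
Σlᵢ = 9 ⇒ odd  ✗

parity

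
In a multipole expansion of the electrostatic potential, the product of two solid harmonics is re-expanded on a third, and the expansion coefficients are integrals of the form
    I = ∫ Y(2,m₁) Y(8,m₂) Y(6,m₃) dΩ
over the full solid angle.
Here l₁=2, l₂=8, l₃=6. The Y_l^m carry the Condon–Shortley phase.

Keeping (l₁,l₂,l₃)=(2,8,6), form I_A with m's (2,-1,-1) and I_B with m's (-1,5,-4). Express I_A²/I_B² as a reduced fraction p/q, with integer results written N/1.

21/143

Shared (l₁,l₂,l₃)=(2,8,6): N and (l;000)² cancel in I_A²/I_B².
A: Δ = 4!·0!·12!/17! = 1/30940; Racah Σ t=0..0: t=0:+1/14515200 = 1/14515200; ⇒ 3j(2 8 6; 2 -1 -1)² = 9/2210, sgn -1
B: Δ = 4!·0!·12!/17! = 1/30940; Racah Σ t=3..3: t=3:−1/43545600 = -1/43545600; ⇒ 3j(2 8 6; -1 5 -4)² = 33/1190, sgn -1
I_A²/I_B² = (9/2210)/(33/1190) = 21/143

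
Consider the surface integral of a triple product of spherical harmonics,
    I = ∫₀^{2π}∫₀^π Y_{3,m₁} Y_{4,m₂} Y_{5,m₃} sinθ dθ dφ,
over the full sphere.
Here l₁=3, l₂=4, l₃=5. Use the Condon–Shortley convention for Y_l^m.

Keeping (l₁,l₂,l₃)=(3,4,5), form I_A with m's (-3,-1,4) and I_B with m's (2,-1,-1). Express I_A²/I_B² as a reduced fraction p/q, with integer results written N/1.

1134/625

Shared (l₁,l₂,l₃)=(3,4,5): N and (l;000)² cancel in I_A²/I_B².
A: Δ = 2!·4!·6!/13! = 1/180180; Racah Σ t=2..2: t=2:+1/5760 = 1/5760; ⇒ 3j(3 4 5; -3 -1 4)² = 9/286, sgn -1
B: Δ = 2!·4!·6!/13! = 1/180180; Racah Σ t=0..1: t=0:+1/432 t=1:−1/1152 = 5/3456; ⇒ 3j(3 4 5; 2 -1 -1)² = 625/36036, sgn +1
I_A²/I_B² = (9/286)/(625/36036) = 1134/625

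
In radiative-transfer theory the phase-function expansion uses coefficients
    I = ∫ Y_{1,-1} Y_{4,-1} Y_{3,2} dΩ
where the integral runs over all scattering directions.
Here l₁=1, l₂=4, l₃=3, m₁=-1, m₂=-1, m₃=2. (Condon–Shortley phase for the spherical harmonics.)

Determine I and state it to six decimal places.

-0.106622

Checks pass: Σm=0; 8 even; l₃=3∈[3,5].
(2·1+1)(2·4+1)(2·3+1) = 189
Δ: 2! 0! 6! / 9! → 1/252
sum: t=1:−1/36 = -1/36
3j²(1 4 3; 0 0 0) = Δ·Π!·Σ² = 4/63  (sign +1)
sum: t=2:+1/240 = 1/240
3j²(1 4 3; -1 -1 2) = Δ·Π!·Σ² = 1/84  (sign -1)
combine: 4πI² = 189·4/63·1/84 = 1/7
take √, sign -1: I = -0.10662181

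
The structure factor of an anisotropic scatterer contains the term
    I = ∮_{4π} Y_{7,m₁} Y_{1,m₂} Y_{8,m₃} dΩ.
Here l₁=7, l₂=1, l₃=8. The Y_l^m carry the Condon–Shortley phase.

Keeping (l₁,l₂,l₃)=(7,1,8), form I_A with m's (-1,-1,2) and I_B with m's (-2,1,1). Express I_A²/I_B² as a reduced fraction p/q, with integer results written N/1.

15/7

Shared (l₁,l₂,l₃)=(7,1,8): N and (l;000)² cancel in I_A²/I_B².
A: Δ = 0!·14!·2!/17! = 1/2040; Racah Σ t=0..0: t=0:+1/58060800 = 1/58060800; ⇒ 3j(7 1 8; -1 -1 2)² = 3/136, sgn +1
B: Δ = 0!·14!·2!/17! = 1/2040; Racah Σ t=0..0: t=0:+1/87091200 = 1/87091200; ⇒ 3j(7 1 8; -2 1 1)² = 7/680, sgn -1
I_A²/I_B² = (3/136)/(7/680) = 15/7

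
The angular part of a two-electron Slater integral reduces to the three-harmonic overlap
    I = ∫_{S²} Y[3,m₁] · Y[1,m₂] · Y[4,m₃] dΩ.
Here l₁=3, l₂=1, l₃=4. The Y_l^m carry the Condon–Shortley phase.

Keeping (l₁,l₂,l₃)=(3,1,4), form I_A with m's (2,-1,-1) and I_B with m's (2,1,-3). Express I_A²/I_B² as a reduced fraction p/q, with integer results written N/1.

1/7

l's match ⇒ only the (l;m) 3-j factors differ between A and B.
A: triangle coeff Δ(3,1,4) = 1/252; Σ_t [0,0]: t=0:+1/240 = 1/240; (3j)²=1/84 [(3 1 4; 2 -1 -1)], sign=-1
B: triangle coeff Δ(3,1,4) = 1/252; Σ_t [0,0]: t=0:+1/240 = 1/240; (3j)²=1/12 [(3 1 4; 2 1 -3)], sign=-1
I_A²/I_B² = (1/84)/(1/12) = 1/7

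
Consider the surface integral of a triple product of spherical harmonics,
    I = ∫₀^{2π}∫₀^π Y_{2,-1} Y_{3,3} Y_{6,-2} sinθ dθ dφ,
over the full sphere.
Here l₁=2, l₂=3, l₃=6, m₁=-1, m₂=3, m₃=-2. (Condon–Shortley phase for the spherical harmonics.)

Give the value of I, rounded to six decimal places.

0.000000

|2−3|≤6≤2+3 violated ⇒ I = 0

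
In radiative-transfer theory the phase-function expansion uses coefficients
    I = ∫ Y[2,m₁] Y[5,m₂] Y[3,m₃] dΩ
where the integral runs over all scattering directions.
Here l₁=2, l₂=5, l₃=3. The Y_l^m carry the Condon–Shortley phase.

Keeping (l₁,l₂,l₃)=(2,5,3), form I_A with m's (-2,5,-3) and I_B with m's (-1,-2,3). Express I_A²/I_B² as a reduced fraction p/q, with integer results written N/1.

30/1

Same 2,5,3: normalisation and zero-m 3j drop out of the ratio.
A: Δ: 4! 0! 6! / 11! → 1/2310; sum: t=4:+1/17280 = 1/17280; 3j²(2 5 3; -2 5 -3) = Δ·Π!·Σ² = 1/11  (sign +1)
B: Δ: 4! 0! 6! / 11! → 1/2310; sum: t=3:−1/4320 = -1/4320; 3j²(2 5 3; -1 -2 3) = Δ·Π!·Σ² = 1/330  (sign -1)
I_A²/I_B² = (1/11)/(1/330) = 30/1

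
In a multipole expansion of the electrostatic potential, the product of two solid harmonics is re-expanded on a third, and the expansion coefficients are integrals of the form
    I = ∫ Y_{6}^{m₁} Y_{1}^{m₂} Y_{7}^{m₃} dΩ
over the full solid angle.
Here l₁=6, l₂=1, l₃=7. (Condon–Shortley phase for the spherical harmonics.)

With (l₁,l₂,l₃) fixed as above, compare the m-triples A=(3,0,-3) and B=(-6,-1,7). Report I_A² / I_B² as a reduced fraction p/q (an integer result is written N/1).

Shared (l₁,l₂,l₃)=(6,1,7): N and (l;000)² cancel in I_A²/I_B².
A: Δ = 0!·12!·2!/15! = 1/1365; Racah Σ t=0..0: t=0:+1/2177280 = 1/2177280; ⇒ 3j(6 1 7; 3 0 -3)² = 8/273, sgn +1
B: Δ = 0!·12!·2!/15! = 1/1365; Racah Σ t=0..0: t=0:+1/958003200 = 1/958003200; ⇒ 3j(6 1 7; -6 -1 7)² = 1/15, sgn +1
I_A²/I_B² = (8/273)/(1/15) = 40/91

40/91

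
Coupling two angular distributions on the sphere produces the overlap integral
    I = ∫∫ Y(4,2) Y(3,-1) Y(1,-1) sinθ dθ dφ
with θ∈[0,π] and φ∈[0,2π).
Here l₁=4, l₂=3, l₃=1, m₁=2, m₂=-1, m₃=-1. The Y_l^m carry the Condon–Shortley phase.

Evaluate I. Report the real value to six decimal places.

0.238414

Checks pass: Σm=0; 8 even; l₃=1∈[1,7].
(2·4+1)(2·3+1)(2·1+1) = 189
Δ: 6! 2! 0! / 9! → 1/252
sum: t=3:−1/36 = -1/36
3j²(4 3 1; 0 0 0) = Δ·Π!·Σ² = 4/63  (sign +1)
sum: t=2:+1/96 = 1/96
3j²(4 3 1; 2 -1 -1) = Δ·Π!·Σ² = 5/84  (sign +1)
combine: 4πI² = 189·4/63·5/84 = 5/7
take √, sign +1: I = 0.23841361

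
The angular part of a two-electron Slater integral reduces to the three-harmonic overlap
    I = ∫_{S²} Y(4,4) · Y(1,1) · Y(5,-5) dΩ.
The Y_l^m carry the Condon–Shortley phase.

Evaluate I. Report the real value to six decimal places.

-0.329416

Rules hold: Σm=0, L=10 even, 3≤5≤5.
N = 9·3·11 = 297
Δ = 0!·8!·2!/11! = 1/495
Racah Σ t=0..0: t=0:+1/576 = 1/576
⇒ 3j(4 1 5; 0 0 0)² = 5/99, sgn -1
Racah Σ t=0..0: t=0:+1/80640 = 1/80640
⇒ 3j(4 1 5; 4 1 -5)² = 1/11, sgn +1
4πI² = N·(3j₀)²·(3jₘ)² = 15/11
I = -1·√(1.36364/4π) = -0.32941575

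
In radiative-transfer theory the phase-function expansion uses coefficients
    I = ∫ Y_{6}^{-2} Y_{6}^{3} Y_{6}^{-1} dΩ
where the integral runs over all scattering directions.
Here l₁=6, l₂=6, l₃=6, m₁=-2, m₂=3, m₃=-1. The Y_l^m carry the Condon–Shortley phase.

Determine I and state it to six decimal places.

m-sum 0 ✓  L=18 even ✓  0≤6≤12 ✓
Π(2lᵢ+1) = 13×13×13 = 2197
triangle coeff Δ(6,6,6) = 1/325909584
Σ_t [0,6]: t=0:+1/373248000 t=1:−1/1728000 t=2:+1/110592 t=3:−1/46656 t=4:+1/110592 t=5:−1/1728000 t=6:+1/373248000 = -7/1555200
(3j)²=400/46189 [(6 6 6; 0 0 0)], sign=-1
Σ_t [3,6]: t=3:−1/3110400 t=4:+1/276480 t=5:−1/207360 t=6:+1/1244160 = -1/1382400
(3j)²=189/92378 [(6 6 6; -2 3 -1)], sign=+1
⇒ 4πI² = 491400/12623809
I = (-1)√(491400/12623809/(4π)) = -0.05565670

-0.055657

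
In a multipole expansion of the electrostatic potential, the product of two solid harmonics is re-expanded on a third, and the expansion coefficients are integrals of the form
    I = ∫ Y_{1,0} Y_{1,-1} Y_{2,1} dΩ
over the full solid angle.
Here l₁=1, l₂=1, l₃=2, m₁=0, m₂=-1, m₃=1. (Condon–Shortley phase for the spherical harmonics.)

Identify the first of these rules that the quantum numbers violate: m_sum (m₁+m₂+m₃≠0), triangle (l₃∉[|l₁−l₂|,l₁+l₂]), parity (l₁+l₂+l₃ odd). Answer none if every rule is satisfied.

none

Σmᵢ = 0  ✓
l₃∈[|l₁−l₂|,l₁+l₂]=[0,2], have l₃=2  ✓
Σlᵢ = 4 ⇒ even  ✓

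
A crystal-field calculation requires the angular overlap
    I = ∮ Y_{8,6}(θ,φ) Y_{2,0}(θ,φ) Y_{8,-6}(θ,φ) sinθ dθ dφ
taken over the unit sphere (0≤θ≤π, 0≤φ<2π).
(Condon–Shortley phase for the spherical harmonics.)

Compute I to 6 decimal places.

-0.079678

Rules hold: Σm=0, L=18 even, 6≤8≤10.
N = 17·5·17 = 1445
Δ = 2!·14!·2!/19! = 1/348840
Racah Σ t=0..2: t=0:+1/116121600 t=1:−1/25401600 t=2:+1/116121600 = -1/45158400
⇒ 3j(8 2 8; 0 0 0)² = 24/1615, sgn -1
Racah Σ t=0..2: t=0:+1/3832012800 t=1:−1/6227020800 t=2:+1/348713164800 = 1/9686476800
⇒ 3j(8 2 8; 6 0 -6)² = 6/1615, sgn +1
4πI² = N·(3j₀)²·(3jₘ)² = 144/1805
I = -1·√(0.0797784/4π) = -0.07967787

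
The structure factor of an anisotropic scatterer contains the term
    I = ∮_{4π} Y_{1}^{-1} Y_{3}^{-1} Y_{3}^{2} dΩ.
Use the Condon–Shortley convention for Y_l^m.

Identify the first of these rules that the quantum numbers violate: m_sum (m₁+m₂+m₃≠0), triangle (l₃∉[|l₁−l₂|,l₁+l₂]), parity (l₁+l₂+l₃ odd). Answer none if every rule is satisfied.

Σmᵢ = 0  ✓
l₃∈[|l₁−l₂|,l₁+l₂]=[2,4], have l₃=3  ✓
Σlᵢ = 7 ⇒ odd  ✗

parity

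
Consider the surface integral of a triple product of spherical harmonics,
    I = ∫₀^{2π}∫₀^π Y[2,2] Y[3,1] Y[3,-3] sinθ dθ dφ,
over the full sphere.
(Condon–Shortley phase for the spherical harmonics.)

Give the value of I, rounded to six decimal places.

0.132981

Rules hold: Σm=0, L=8 even, 1≤3≤5.
N = 5·7·7 = 245
Δ = 2!·2!·4!/9! = 1/3780
Racah Σ t=0..2: t=0:+1/24 t=1:−1/4 t=2:+1/24 = -1/6
⇒ 3j(2 3 3; 0 0 0)² = 4/105, sgn +1
Racah Σ t=0..0: t=0:+1/96 = 1/96
⇒ 3j(2 3 3; 2 1 -3)² = 1/42, sgn +1
4πI² = N·(3j₀)²·(3jₘ)² = 2/9
I = +1·√(0.222222/4π) = 0.13298076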